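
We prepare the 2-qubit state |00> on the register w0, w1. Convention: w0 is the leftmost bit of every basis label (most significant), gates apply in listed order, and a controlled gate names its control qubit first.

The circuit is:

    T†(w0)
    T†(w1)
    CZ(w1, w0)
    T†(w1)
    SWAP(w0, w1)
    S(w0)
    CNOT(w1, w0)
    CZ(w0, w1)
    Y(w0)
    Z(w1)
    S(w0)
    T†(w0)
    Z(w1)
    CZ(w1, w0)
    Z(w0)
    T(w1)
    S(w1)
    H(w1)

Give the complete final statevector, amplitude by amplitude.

After the circuit, the state carries amplitude 0 on |00>, 0 on |01>, -sqrt(2)*exp(3*I*pi/4)/2 on |10>, -sqrt(2)*exp(3*I*pi/4)/2 on |11>.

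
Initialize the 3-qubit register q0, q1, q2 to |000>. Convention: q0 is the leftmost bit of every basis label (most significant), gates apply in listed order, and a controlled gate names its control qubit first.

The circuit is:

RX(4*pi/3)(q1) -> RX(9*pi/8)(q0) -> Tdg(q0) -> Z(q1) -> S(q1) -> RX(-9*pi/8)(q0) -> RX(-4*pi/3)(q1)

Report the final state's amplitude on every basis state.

The resulting statevector has amplitude -3*(sqrt(sqrt(2) + 2) + 2)*exp(I*pi/4)/16 - (sqrt(sqrt(2) + 2) + 2)*exp(3*I*pi/4)/16 + (1 - 3*I)*(2 - sqrt(sqrt(2) + 2))/16 on |000>, 0 on |001>, sqrt(3)*(-(sqrt(sqrt(2) + 2) + 2)*exp(I*pi/4) - (sqrt(sqrt(2) + 2) + 2)*exp(3*I*pi/4) + (1 - I)*(2 - sqrt(sqrt(2) + 2)))/16 on |010>, 0 on |011>, sqrt(2 - sqrt(2))*(-3 - 3*exp(3*I*pi/4) - I + exp(I*pi/4))/16 on |100>, 0 on |101>, sqrt(3)*sqrt(2 - sqrt(2))*(-1 - I - exp(3*I*pi/4) + exp(I*pi/4))/16 on |110>, 0 on |111>.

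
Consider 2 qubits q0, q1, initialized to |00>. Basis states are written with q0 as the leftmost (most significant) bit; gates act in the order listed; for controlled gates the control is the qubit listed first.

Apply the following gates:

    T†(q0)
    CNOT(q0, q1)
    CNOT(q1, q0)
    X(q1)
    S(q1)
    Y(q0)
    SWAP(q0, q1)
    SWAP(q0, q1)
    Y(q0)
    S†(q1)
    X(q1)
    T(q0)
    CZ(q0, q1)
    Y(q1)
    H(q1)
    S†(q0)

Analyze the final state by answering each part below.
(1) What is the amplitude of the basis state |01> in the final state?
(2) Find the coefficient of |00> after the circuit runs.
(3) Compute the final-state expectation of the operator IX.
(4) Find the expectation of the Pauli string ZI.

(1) The amplitude on |01> is -sqrt(2)*I/2. Key observation: gates 4-11 undo each other exactly, leaving only the rest of the circuit to track.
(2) The amplitude on |00> is sqrt(2)*I/2.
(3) In the final state, IX has expectation -1.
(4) The expectation value of ZI is 1.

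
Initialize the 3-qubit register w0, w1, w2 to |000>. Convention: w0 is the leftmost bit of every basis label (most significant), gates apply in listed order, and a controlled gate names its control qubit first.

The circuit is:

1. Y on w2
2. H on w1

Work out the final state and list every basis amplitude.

The resulting statevector has amplitude sqrt(2)*I/2 on |001>, sqrt(2)*I/2 on |011>, and 0 on every other basis state.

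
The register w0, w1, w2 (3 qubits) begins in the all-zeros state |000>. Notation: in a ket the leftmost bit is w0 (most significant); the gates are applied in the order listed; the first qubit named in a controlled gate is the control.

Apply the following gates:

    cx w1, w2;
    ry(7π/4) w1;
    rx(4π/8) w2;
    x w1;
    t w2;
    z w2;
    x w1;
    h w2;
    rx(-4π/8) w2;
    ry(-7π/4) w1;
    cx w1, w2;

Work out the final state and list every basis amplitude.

After the circuit, the state carries amplitude sqrt(2)*(1 + I + sqrt(2)*I)/4 on |000>, sqrt(2)*(1 - exp(I*pi/4) - exp(3*I*pi/4) + I)/4 on |001>, and 0 on every other basis state.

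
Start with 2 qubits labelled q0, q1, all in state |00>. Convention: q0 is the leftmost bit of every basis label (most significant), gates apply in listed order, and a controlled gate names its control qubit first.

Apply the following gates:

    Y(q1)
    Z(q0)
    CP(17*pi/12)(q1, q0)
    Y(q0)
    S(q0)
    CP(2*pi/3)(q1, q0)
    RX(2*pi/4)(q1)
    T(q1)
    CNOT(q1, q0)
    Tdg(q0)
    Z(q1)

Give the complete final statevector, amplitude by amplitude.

The final amplitudes are 0 on |00>, -sqrt(2)*exp(5*I*pi/12)/2 on |01>, -sqrt(2)*exp(5*I*pi/12)/2 on |10>, 0 on |11>.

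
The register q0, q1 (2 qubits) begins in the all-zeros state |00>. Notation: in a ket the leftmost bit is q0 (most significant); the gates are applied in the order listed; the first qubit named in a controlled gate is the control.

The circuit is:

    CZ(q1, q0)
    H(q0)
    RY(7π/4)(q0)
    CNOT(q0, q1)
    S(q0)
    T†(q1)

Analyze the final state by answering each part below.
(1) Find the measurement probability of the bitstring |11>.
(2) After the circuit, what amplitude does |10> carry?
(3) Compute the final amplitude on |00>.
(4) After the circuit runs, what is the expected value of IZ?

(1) The probability of measuring |11> is 1/2 - sqrt(2)/4.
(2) The amplitude on |10> is 0.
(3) The amplitude on |00> is sqrt(2)*(-sqrt(sqrt(2) + 2) - sqrt(2 - sqrt(2)))/4.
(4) The observable IZ averages to sqrt(2)/2.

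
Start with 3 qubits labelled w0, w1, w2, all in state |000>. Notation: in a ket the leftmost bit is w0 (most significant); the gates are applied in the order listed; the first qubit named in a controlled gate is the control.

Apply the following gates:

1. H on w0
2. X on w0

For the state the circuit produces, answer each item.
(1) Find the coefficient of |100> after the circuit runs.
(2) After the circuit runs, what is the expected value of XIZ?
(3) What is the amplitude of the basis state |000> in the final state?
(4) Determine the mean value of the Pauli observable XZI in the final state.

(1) The final state's coefficient on |100> equals sqrt(2)/2.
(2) The observable XIZ averages to 1.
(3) The amplitude on |000> is sqrt(2)/2.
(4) The expectation value of XZI is 1.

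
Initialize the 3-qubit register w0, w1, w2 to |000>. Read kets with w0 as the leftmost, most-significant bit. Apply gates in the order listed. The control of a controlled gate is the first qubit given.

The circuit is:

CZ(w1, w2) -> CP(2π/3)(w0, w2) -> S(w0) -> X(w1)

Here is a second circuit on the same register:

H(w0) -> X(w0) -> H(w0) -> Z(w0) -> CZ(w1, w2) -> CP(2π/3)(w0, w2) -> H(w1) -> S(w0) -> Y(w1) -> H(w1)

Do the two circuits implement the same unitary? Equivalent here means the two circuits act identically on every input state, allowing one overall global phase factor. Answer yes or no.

No: there is an input state on which the two circuits produce genuinely different outputs (not merely differing by a phase).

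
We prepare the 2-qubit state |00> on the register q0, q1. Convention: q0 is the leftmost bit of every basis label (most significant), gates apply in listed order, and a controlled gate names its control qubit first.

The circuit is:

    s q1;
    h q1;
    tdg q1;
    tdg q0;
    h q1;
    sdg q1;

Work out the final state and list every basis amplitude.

The final amplitudes are 1/2 - exp(3*I*pi/4)/2 on |00>, -I/2 + exp(I*pi/4)/2 on |01>, 0 on |10>, 0 on |11>.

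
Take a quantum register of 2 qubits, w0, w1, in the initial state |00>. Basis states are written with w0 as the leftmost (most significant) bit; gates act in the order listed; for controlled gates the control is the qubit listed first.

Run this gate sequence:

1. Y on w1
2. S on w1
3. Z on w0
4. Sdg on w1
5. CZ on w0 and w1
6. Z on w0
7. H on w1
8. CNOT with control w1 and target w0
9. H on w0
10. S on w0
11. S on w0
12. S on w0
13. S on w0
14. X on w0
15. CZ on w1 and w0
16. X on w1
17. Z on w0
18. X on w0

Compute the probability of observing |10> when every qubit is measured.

Outcome |10> occurs with probability 1/4.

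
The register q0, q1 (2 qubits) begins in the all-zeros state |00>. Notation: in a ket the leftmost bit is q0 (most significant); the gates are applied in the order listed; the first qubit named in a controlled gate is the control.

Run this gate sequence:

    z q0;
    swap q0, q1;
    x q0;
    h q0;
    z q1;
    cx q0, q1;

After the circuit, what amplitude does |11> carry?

The final state's coefficient on |11> equals -sqrt(2)/2.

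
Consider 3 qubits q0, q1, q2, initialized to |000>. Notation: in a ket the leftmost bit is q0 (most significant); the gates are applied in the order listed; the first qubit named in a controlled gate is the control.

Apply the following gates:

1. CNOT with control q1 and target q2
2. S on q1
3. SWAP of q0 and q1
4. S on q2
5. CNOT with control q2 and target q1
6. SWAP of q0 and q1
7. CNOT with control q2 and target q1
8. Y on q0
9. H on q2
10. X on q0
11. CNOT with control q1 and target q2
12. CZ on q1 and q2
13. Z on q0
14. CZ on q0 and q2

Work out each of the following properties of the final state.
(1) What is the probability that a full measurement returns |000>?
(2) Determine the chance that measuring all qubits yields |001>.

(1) Outcome |000> occurs with probability 1/2.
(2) Outcome |001> occurs with probability 1/2.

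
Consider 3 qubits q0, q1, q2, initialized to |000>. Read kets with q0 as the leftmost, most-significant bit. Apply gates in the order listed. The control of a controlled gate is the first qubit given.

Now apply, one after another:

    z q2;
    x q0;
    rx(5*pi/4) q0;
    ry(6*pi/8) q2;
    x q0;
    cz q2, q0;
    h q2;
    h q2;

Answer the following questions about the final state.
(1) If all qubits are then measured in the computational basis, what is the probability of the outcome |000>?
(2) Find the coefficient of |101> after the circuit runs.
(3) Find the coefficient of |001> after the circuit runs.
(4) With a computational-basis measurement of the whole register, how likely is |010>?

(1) The probability of measuring |000> is 3/8 - sqrt(2)/4. Key observation: the block from step 7 through step 8 cancels to the identity and can be dropped.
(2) The amplitude on |101> is I*(sqrt(2) + 2)/4.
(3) The amplitude on |001> is -sqrt(2)/4.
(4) The probability of measuring |010> is 0.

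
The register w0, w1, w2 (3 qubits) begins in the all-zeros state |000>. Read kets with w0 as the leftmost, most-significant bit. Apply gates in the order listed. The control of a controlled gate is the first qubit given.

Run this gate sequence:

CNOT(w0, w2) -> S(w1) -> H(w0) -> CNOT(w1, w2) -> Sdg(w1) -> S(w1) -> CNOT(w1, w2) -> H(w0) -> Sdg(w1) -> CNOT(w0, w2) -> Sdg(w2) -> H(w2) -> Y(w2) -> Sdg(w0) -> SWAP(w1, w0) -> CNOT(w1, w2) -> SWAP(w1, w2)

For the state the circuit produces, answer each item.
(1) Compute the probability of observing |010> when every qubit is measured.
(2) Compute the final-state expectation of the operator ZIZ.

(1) The probability of measuring |010> is 1/2. Key observation: gates 2-9 undo each other exactly, leaving only the rest of the circuit to track.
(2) The expectation value of ZIZ is 1.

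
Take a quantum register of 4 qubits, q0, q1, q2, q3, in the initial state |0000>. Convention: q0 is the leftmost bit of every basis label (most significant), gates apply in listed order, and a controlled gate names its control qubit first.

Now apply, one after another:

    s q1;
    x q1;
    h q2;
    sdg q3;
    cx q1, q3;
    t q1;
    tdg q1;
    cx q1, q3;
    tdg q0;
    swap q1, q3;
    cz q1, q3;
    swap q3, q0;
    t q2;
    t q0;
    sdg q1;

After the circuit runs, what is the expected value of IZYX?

The expectation value of IZYX is 0.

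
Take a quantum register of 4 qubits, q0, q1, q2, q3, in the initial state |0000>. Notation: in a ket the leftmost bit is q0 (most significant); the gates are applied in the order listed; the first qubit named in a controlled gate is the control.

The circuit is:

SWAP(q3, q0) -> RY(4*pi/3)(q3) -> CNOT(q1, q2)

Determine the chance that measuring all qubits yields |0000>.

A full measurement returns |0000> with probability 1/4.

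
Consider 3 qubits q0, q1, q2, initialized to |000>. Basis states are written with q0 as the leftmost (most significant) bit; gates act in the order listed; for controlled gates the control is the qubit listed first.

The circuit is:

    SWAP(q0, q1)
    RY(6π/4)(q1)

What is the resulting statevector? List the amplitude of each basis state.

The final amplitudes are -sqrt(2)/2 on |000>, sqrt(2)/2 on |010>, and 0 on every other basis state.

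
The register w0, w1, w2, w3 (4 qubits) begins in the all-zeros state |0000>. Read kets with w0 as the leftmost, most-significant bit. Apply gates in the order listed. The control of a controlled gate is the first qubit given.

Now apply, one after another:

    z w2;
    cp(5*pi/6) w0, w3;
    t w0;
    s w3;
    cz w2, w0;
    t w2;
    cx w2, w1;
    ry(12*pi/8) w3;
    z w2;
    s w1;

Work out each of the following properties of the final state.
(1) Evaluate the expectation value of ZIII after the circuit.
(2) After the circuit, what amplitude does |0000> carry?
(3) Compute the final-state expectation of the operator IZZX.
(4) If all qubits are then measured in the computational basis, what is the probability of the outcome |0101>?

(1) The observable ZIII averages to 1.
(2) The amplitude on |0000> is -sqrt(2)/2.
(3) In the final state, IZZX has expectation -1.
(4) A full measurement returns |0101> with probability 0.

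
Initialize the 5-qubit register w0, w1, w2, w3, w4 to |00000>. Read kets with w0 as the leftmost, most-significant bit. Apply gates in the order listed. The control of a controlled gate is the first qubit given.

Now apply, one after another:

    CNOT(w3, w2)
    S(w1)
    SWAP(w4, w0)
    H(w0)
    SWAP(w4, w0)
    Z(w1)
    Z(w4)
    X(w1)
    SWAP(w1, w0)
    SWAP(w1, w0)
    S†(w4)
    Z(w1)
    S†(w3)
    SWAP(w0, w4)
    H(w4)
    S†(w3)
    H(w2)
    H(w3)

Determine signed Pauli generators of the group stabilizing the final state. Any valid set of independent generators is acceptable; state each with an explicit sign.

One valid set of independent stabilizer generators is +YIIII, +IIXII, +IIIXI, +IIIIX, -IZIII (any independent generating set of the same group is equally correct). Key observation: gates 9-10 undo each other exactly, leaving only the rest of the circuit to track.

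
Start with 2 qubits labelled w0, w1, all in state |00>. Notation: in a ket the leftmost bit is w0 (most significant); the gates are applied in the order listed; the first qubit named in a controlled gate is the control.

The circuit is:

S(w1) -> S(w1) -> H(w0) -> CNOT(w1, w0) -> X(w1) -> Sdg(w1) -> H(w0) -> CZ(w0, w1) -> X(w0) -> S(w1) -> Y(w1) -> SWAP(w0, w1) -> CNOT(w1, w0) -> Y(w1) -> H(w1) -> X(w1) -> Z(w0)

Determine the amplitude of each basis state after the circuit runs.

The resulting statevector has amplitude 0 on |00>, 0 on |01>, sqrt(2)/2 on |10>, sqrt(2)/2 on |11>.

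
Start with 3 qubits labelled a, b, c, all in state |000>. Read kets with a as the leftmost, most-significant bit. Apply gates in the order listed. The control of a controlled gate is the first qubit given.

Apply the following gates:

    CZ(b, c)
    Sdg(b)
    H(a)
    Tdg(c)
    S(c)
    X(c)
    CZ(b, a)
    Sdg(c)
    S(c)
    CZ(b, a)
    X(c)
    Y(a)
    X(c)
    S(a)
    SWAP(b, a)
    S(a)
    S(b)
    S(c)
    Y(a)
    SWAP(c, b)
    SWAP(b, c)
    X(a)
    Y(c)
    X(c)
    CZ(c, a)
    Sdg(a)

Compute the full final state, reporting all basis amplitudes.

The resulting statevector has amplitude sqrt(2)/2 on |001>, sqrt(2)/2 on |011>, and 0 on every other basis state. Key observation: steps 6-11 multiply out to the identity, so the circuit reduces to the remaining gates.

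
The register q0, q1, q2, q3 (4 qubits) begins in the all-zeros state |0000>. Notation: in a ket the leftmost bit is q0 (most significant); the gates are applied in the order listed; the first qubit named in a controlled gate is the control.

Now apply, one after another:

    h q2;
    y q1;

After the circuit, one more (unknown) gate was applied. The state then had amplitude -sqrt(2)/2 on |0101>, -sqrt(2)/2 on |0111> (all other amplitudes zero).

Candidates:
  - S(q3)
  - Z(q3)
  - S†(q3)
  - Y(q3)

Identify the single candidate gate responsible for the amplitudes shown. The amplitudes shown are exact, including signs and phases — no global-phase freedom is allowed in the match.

The unique candidate consistent with the amplitudes is Y(q3).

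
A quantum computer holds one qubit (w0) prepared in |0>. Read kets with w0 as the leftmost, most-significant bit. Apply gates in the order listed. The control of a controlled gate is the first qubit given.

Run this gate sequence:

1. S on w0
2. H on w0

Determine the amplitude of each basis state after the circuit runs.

After the circuit, the state carries amplitude sqrt(2)/2 on |0>, sqrt(2)/2 on |1>.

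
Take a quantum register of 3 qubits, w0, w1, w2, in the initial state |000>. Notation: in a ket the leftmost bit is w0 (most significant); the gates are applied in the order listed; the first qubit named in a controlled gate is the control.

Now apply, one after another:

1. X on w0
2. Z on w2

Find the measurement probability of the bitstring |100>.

The probability of measuring |100> is 1.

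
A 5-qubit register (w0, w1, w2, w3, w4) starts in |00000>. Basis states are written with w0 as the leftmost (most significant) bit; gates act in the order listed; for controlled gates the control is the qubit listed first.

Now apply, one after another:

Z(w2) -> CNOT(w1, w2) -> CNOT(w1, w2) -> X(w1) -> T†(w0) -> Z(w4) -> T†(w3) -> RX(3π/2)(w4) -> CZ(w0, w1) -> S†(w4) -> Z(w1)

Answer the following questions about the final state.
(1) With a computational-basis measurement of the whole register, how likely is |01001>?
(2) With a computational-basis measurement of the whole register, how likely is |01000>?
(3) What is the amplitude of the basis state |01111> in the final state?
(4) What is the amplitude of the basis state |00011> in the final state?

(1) Outcome |01001> occurs with probability 1/2. Key observation: the block from step 2 through step 3 cancels to the identity and can be dropped.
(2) A full measurement returns |01000> with probability 1/2.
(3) The final state's coefficient on |01111> equals 0.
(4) The amplitude on |00011> is 0.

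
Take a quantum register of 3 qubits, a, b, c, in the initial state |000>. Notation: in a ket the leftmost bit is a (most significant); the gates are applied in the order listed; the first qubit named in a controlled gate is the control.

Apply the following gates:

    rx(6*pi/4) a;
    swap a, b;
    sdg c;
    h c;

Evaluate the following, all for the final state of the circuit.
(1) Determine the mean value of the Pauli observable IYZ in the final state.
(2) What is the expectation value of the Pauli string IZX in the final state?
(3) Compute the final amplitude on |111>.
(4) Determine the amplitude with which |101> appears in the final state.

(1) The observable IYZ averages to 0.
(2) The expectation value of IZX is 0.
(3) The amplitude on |111> is 0.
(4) The amplitude on |101> is 0.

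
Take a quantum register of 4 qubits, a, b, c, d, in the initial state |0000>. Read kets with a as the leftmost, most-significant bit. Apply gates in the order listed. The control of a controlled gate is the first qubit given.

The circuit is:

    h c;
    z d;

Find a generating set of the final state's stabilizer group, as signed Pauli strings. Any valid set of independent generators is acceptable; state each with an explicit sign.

The final state is stabilized by the group generated by +IIXI, +ZIII, +IZII, +IIIZ; other independent generating sets are equally valid.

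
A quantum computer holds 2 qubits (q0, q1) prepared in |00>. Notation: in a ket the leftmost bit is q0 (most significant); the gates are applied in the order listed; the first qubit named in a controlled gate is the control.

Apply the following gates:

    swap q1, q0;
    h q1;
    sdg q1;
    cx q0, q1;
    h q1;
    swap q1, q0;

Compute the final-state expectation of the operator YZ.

The observable YZ averages to 1.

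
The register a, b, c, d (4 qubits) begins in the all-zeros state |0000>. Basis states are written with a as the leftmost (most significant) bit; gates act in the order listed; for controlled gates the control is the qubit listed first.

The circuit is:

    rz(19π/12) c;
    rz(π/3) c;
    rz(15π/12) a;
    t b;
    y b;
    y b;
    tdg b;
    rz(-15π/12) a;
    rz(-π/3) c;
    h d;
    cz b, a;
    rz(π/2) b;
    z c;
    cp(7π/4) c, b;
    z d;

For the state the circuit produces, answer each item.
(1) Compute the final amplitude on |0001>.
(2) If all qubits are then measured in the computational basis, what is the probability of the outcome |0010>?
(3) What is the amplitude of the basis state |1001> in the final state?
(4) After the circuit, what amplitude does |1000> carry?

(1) The final state's coefficient on |0001> equals -sqrt(2)*exp(23*I*pi/24)/2. Key observation: gates 2-9 undo each other exactly, leaving only the rest of the circuit to track.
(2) Outcome |0010> occurs with probability 0.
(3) |1001> carries amplitude 0 in the final state.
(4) |1000> carries amplitude 0 in the final state.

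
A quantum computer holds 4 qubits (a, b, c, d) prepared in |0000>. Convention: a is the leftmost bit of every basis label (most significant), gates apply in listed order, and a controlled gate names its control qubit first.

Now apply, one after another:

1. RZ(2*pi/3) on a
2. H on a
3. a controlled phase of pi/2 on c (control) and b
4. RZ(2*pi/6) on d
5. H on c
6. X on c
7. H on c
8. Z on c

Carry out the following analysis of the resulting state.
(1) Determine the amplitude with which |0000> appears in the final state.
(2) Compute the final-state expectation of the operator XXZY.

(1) |0000> carries amplitude -sqrt(2)*I/2 in the final state. Key observation: the block from step 5 through step 8 cancels to the identity and can be dropped.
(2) The observable XXZY averages to 0.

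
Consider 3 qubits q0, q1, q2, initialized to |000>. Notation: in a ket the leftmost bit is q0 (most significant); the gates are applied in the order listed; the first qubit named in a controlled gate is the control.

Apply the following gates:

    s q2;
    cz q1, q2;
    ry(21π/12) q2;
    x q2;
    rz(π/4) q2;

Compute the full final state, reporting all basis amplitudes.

The final amplitudes are -sqrt(2 - sqrt(2))*exp(7*I*pi/8)/2 on |000>, -sqrt(sqrt(2) + 2)*exp(I*pi/8)/2 on |001>, and 0 on every other basis state.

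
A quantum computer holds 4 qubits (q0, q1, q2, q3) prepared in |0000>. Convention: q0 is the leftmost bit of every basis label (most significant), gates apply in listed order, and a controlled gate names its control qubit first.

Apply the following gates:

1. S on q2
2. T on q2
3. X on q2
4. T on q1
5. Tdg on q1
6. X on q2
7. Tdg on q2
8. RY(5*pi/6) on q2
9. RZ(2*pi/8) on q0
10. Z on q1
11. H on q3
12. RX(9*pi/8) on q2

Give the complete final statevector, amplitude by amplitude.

After the circuit, the state carries amplitude (-sin(pi/16) + sqrt(3)*sin(pi/16) + I*cos(pi/16) + sqrt(3)*I*cos(pi/16))*exp(7*I*pi/8)/4 on |0000>, (-sin(pi/16) + sqrt(3)*sin(pi/16) + I*cos(pi/16) + sqrt(3)*I*cos(pi/16))*exp(7*I*pi/8)/4 on |0001>, (sin(pi/16) + sqrt(3)*sin(pi/16) - I*cos(pi/16) + sqrt(3)*I*cos(pi/16))*exp(7*I*pi/8)/4 on |0010>, (sin(pi/16) + sqrt(3)*sin(pi/16) - I*cos(pi/16) + sqrt(3)*I*cos(pi/16))*exp(7*I*pi/8)/4 on |0011>, and 0 on every other basis state. Key observation: the block from step 2 through step 7 cancels to the identity and can be dropped.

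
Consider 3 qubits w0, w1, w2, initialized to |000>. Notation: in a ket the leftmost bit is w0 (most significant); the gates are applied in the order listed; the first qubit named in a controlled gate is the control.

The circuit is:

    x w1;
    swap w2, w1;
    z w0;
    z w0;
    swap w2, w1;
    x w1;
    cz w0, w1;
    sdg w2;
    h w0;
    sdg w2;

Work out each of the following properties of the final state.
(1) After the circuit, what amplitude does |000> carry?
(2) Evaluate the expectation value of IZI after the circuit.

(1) The amplitude on |000> is sqrt(2)/2.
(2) The expectation value of IZI is 1.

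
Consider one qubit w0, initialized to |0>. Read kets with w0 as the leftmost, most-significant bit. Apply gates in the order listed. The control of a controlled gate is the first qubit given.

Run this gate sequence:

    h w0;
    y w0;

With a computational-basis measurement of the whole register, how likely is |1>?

Outcome |1> occurs with probability 1/2.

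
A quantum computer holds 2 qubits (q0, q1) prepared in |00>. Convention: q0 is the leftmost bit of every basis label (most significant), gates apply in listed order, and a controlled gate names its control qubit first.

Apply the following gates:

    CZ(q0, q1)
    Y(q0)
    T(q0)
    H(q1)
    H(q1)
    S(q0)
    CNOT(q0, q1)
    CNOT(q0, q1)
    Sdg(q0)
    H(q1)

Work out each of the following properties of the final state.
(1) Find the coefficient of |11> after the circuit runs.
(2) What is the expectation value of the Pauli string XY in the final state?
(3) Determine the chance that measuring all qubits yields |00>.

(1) The amplitude on |11> is sqrt(2)*exp(3*I*pi/4)/2. Key observation: steps 5-10 multiply out to the identity, so the circuit reduces to the remaining gates.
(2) The expectation value of XY is 0.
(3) Outcome |00> occurs with probability 0.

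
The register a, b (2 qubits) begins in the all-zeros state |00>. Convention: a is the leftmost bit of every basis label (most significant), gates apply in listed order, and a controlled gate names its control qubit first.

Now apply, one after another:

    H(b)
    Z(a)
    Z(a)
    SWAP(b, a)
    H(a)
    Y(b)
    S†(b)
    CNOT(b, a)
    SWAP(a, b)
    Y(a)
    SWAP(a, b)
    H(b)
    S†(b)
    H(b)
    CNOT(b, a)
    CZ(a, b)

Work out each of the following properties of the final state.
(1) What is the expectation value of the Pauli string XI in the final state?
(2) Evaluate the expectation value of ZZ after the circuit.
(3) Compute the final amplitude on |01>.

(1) In the final state, XI has expectation 0.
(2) The expectation value of ZZ is -1.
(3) The amplitude on |01> is 1/2 - I/2.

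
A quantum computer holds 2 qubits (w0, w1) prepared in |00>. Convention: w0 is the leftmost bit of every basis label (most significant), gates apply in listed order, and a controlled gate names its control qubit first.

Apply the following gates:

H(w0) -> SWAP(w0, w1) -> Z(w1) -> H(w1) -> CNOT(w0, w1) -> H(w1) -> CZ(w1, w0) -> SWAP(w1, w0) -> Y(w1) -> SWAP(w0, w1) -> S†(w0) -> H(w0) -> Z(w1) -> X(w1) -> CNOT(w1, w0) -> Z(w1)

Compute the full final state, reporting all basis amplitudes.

The resulting statevector has amplitude 1/2 on |00>, 1/2 on |01>, -1/2 on |10>, -1/2 on |11>.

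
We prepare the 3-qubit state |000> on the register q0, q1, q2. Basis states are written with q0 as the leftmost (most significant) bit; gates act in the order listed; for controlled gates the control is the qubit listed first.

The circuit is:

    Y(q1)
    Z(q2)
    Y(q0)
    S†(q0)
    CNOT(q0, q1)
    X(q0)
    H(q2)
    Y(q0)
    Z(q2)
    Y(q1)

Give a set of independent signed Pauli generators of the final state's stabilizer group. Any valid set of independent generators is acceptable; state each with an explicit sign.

One valid set of independent stabilizer generators is -IIX, -ZII, -IZI (any independent generating set of the same group is equally correct).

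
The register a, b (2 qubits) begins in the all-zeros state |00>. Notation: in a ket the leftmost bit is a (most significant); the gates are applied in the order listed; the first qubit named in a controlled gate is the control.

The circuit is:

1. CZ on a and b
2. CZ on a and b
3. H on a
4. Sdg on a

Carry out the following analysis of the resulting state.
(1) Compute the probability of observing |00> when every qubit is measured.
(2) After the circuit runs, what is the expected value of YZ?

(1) Outcome |00> occurs with probability 1/2. Key observation: steps 1-2 multiply out to the identity, so the circuit reduces to the remaining gates.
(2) The expectation value of YZ is -1.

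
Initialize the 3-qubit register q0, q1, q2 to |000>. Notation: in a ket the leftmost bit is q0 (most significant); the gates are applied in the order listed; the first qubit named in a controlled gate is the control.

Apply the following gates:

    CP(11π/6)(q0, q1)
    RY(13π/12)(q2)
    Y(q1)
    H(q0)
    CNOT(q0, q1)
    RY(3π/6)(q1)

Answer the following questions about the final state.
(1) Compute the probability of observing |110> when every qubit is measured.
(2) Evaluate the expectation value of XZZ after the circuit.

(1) The probability of measuring |110> is -sqrt(6)/32 - sqrt(2)/32 + 1/8.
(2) The expectation value of XZZ is sqrt(2)/4 + sqrt(6)/4.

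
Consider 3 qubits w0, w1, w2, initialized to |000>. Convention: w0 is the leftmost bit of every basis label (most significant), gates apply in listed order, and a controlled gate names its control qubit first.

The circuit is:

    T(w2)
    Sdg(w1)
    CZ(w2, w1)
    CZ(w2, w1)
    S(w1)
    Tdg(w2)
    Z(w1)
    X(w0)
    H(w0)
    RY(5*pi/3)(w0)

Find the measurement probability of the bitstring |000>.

A full measurement returns |000> with probability 1/2 - sqrt(3)/4.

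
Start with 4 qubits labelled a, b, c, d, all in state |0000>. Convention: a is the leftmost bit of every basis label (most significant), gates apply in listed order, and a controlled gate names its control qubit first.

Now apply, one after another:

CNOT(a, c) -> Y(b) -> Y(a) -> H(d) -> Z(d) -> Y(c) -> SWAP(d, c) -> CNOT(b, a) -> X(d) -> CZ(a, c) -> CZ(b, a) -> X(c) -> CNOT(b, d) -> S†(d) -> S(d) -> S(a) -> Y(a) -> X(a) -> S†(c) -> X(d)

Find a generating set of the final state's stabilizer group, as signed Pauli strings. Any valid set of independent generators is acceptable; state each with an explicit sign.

The final state is stabilized by the group generated by +IIYI, +ZIII, -IZII, +IIIZ; other independent generating sets are equally valid.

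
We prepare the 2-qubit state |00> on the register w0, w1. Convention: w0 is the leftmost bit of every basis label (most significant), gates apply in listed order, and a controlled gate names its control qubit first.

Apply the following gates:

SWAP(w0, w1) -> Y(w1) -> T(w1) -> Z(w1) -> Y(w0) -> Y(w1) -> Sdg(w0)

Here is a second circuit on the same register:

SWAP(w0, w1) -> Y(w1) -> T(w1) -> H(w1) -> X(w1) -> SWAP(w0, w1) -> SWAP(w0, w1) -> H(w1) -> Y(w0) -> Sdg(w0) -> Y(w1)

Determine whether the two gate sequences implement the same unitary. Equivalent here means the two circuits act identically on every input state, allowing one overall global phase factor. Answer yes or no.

Yes — the two circuits implement the same unitary up to a global phase.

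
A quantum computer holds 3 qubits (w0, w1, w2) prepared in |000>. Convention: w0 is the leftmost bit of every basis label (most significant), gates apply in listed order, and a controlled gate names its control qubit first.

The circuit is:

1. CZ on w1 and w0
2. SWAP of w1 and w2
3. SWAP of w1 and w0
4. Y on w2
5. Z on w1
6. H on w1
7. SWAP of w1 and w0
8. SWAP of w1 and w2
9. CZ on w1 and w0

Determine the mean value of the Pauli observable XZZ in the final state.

The expectation value of XZZ is 1.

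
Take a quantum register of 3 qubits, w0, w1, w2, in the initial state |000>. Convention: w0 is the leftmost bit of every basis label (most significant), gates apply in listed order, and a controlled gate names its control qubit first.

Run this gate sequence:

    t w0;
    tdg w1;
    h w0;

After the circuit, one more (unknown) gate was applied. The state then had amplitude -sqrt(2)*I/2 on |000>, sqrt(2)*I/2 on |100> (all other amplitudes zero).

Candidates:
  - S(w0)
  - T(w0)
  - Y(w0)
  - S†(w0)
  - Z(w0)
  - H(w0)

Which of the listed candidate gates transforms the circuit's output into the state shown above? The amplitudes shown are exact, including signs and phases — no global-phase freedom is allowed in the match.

The applied gate was Y(w0).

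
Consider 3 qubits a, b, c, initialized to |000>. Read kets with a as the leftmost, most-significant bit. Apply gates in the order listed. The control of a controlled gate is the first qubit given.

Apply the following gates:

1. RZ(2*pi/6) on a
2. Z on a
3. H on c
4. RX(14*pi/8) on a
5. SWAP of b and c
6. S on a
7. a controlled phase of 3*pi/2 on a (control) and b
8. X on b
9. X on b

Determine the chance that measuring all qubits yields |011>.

The probability of measuring |011> is 0. Key observation: gates 8-9 undo each other exactly, leaving only the rest of the circuit to track.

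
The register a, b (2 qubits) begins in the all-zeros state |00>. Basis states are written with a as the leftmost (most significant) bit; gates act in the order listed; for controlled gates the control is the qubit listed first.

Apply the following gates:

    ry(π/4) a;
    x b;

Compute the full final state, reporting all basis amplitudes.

The resulting statevector has amplitude 0 on |00>, sqrt(sqrt(2) + 2)/2 on |01>, 0 on |10>, sqrt(2 - sqrt(2))/2 on |11>.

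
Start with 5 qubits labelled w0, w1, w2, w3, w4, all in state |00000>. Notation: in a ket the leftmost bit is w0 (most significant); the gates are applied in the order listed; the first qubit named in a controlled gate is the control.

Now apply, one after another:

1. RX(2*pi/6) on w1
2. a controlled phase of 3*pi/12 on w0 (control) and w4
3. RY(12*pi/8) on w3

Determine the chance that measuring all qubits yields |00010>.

A full measurement returns |00010> with probability 3/8.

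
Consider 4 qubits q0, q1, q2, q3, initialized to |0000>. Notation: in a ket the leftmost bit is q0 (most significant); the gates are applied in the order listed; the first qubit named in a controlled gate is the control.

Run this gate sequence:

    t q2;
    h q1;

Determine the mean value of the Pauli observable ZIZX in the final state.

The observable ZIZX averages to 0.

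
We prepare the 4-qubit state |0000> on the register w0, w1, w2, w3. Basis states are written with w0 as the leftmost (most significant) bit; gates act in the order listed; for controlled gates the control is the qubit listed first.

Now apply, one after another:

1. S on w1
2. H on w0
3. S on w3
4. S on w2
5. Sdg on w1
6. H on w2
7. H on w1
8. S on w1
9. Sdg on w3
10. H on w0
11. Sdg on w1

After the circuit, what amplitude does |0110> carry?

The final state's coefficient on |0110> equals 1/2.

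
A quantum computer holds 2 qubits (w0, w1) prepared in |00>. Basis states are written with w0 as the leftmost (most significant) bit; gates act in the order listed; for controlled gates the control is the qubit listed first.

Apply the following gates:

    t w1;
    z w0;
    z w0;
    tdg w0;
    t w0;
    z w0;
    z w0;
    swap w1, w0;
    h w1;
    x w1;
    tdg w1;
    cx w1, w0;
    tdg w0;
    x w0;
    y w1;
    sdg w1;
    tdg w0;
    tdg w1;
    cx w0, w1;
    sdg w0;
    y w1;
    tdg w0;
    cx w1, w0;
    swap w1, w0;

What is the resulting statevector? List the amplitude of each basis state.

After the circuit, the state carries amplitude 0 on |00>, 0 on |01>, -sqrt(2)*exp(I*pi/4)/2 on |10>, -sqrt(2)*I/2 on |11>. Key observation: the block from step 2 through step 7 cancels to the identity and can be dropped.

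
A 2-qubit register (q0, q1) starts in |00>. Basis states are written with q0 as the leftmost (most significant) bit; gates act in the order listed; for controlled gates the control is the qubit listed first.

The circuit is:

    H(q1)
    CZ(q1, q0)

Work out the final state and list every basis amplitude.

The final amplitudes are sqrt(2)/2 on |00>, sqrt(2)/2 on |01>, 0 on |10>, 0 on |11>.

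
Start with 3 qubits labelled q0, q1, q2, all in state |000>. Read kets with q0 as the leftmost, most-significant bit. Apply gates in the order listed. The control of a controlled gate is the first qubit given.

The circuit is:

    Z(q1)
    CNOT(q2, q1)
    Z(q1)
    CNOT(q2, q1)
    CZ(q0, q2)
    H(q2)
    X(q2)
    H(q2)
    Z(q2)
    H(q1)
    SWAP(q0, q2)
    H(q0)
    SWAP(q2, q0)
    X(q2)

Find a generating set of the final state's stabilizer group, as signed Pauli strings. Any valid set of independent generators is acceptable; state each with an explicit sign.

One valid set of independent stabilizer generators is +IXI, +IIX, +ZII (any independent generating set of the same group is equally correct). Key observation: the block from step 6 through step 9 cancels to the identity and can be dropped.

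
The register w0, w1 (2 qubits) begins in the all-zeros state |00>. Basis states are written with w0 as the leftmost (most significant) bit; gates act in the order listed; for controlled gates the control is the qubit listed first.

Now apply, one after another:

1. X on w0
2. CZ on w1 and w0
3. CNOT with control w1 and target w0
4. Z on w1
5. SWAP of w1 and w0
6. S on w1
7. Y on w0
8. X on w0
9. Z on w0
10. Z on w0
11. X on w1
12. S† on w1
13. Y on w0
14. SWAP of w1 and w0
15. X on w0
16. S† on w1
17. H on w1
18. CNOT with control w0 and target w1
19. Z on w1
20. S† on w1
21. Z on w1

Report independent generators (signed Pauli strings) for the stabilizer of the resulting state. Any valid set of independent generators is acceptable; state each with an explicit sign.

One valid set of independent stabilizer generators is +IY, -ZI (any independent generating set of the same group is equally correct).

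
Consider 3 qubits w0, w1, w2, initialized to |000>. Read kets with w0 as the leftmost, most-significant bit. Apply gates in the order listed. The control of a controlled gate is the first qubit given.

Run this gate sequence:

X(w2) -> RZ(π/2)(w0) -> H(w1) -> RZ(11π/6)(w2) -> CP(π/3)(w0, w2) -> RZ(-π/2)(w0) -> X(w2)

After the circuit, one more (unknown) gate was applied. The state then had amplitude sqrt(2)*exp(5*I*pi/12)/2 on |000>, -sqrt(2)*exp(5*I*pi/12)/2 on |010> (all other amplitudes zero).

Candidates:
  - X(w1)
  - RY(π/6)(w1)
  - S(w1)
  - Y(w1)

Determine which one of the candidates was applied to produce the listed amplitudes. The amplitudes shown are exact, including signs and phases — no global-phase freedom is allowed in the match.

It was Y(w1) that produced the state shown.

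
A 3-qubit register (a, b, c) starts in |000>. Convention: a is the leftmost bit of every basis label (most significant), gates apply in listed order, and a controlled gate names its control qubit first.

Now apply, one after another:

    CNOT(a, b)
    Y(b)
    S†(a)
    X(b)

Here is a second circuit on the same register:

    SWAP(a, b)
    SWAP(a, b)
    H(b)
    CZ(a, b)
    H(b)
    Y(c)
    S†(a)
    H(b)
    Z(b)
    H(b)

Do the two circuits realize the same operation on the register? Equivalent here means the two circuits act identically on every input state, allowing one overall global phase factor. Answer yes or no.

No: there is an input state on which the two circuits produce genuinely different outputs (not merely differing by a phase).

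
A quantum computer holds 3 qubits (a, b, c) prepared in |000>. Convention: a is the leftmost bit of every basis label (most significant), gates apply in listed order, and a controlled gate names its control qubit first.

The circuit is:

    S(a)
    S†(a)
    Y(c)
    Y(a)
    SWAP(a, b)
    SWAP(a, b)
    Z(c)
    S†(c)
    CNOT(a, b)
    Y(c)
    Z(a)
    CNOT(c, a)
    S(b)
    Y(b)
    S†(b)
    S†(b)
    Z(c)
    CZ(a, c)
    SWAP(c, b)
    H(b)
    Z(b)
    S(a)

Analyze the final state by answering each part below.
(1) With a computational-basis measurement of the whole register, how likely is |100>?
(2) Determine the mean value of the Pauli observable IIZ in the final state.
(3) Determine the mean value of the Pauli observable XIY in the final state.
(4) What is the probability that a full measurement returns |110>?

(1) A full measurement returns |100> with probability 1/2. Key observation: steps 5-6 multiply out to the identity, so the circuit reduces to the remaining gates.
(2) The observable IIZ averages to 1.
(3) In the final state, XIY has expectation 0.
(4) The probability of measuring |110> is 1/2.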